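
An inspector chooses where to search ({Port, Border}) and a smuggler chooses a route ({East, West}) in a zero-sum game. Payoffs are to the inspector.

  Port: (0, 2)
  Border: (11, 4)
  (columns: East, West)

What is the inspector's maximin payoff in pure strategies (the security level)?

Row minima: Port → 0, Border → 4.
The best of these is 4.

4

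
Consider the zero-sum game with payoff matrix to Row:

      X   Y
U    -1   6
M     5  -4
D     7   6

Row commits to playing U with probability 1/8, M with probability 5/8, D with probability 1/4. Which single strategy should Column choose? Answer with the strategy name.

If Column plays X, Row's expected payoff is (1/8)·(-1) + (5/8)·5 + (1/4)·7 = 19/4.
If Column plays Y, Row's expected payoff is (1/8)·6 + (5/8)·(-4) + (1/4)·6 = -1/4.
Column minimizes Row's payoff; the smallest is -1/4, so the best response is Y.

Y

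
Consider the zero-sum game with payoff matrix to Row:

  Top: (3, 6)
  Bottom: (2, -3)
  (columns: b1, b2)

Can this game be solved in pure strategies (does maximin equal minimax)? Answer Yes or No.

Yes

Row minima: Top → 3, Bottom → -3; maximin = 3.
Column maxima: b1 → 3, b2 → 6; minimax = 3.
maximin = minimax = 3, so a saddle point exists.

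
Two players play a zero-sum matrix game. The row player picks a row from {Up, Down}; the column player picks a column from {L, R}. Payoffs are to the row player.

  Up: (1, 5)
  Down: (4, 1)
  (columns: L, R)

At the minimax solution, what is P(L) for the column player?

Row minima: Up → 1, Down → 1; maximin = 1.
Column maxima: L → 4, R → 5; minimax = 4.
1 ≠ 4, so there is no saddle point; optimal play is mixed.
Let the row player play Up with probability p. Expected payoff against L: 1p + 4(1−p) = −3p + 4; against R: 5p + 1(1−p) = 4p + 1.
Setting these equal: −3p + 4 = 4p + 1 ⇒ −7p = -3 ⇒ p = 3/7, and the value is (-3)·(3/7) + 4 = 19/7.
For the column player: with q = P(L), equating Up's and Down's payoffs gives −4q + 5 = 3q + 1 ⇒ q = 4/7.

4/7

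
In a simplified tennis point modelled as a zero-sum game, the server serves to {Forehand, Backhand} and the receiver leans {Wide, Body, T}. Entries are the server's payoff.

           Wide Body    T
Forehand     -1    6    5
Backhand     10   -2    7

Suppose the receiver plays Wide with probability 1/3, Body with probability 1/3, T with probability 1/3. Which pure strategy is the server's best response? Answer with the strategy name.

Expected payoff of Forehand: (1/3)·(-1) + (1/3)·6 + (1/3)·5 = 10/3.
Expected payoff of Backhand: (1/3)·10 + (1/3)·(-2) + (1/3)·7 = 5.
The largest is 5, so the server's best response is Backhand.

Backhand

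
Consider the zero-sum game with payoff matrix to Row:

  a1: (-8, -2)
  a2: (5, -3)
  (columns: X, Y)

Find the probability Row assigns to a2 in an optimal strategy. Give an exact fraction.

Row minima: a1 → -8, a2 → -3; maximin = -3.
Column maxima: X → 5, Y → -2; minimax = -2.
-3 ≠ -2, so there is no saddle point; optimal play is mixed.
Let Row play a1 with probability p. Expected payoff against X: (-8)p + 5(1−p) = −13p + 5; against Y: (-2)p + (-3)(1−p) = p − 3.
Setting these equal: −13p + 5 = p − 3 ⇒ −14p = -8 ⇒ p = 4/7, and the value is (-13)·(4/7) + 5 = -17/7.
For Column: with q = P(X), equating a1's and a2's payoffs gives −6q − 2 = 8q − 3 ⇒ q = 1/14.

3/7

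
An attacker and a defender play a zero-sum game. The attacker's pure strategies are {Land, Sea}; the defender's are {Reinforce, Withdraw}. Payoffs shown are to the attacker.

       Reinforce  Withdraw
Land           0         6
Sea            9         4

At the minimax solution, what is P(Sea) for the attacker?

6/11

Row minima: Land → 0, Sea → 4; maximin = 4.
Column maxima: Reinforce → 9, Withdraw → 6; minimax = 6.
4 ≠ 6, so there is no saddle point; optimal play is mixed.
Let the attacker play Land with probability p. Expected payoff against Reinforce: 0p + 9(1−p) = −9p + 9; against Withdraw: 6p + 4(1−p) = 2p + 4.
Setting these equal: −9p + 9 = 2p + 4 ⇒ −11p = -5 ⇒ p = 5/11, and the value is (-9)·(5/11) + 9 = 54/11.
For the defender: with q = P(Reinforce), equating Land's and Sea's payoffs gives −6q + 6 = 5q + 4 ⇒ q = 2/11.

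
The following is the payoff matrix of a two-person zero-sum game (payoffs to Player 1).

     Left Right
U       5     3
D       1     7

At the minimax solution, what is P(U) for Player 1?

Row minima: U → 3, D → 1; maximin = 3.
Column maxima: Left → 5, Right → 7; minimax = 5.
3 ≠ 5, so there is no saddle point; optimal play is mixed.
Let Player 1 play U with probability p. Expected payoff against Left: 5p + 1(1−p) = 4p + 1; against Right: 3p + 7(1−p) = −4p + 7.
Setting these equal: 4p + 1 = −4p + 7 ⇒ 8p = 6 ⇒ p = 3/4, and the value is (4)·(3/4) + 1 = 4.
For Player 2: with q = P(Left), equating U's and D's payoffs gives 2q + 3 = −6q + 7 ⇒ q = 1/2.

3/4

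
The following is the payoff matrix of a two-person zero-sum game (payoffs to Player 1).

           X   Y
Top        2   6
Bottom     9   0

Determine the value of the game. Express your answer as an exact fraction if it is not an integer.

Row minima: Top → 2, Bottom → 0; maximin = 2.
Column maxima: X → 9, Y → 6; minimax = 6.
2 ≠ 6, so there is no saddle point; optimal play is mixed.
Let Player 1 play Top with probability p. Expected payoff against X: 2p + 9(1−p) = −7p + 9; against Y: 6p + 0(1−p) = 6p.
Setting these equal: −7p + 9 = 6p ⇒ −13p = -9 ⇒ p = 9/13, and the value is (-7)·(9/13) + 9 = 54/13.
For Player 2: with q = P(X), equating Top's and Bottom's payoffs gives −4q + 6 = 9q ⇒ q = 6/13.

54/13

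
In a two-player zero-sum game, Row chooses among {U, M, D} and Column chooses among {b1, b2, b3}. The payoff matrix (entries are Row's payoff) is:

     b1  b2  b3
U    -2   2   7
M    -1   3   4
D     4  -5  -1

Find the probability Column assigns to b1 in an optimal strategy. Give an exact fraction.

8/13

Row minima: U → -2, M → -1, D → -5; maximin = -1.
Column maxima: b1 → 4, b2 → 3, b3 → 7; minimax = 3.
-1 ≠ 3, so there is no saddle point; optimal play is mixed.
b3 is strictly dominated by b2 (it gives Row strictly more in every row), so Column never plays it.
With b3 eliminated, U is strictly dominated by M (M gives Row strictly more in every remaining column), so Row never plays it.
On the remaining 2×2 (M, D vs b1, b2):
Let Row play M with probability p. Expected payoff against b1: (-1)p + 4(1−p) = −5p + 4; against b2: 3p + (-5)(1−p) = 8p − 5.
Setting these equal: −5p + 4 = 8p − 5 ⇒ −13p = -9 ⇒ p = 9/13, and the value is (-5)·(9/13) + 4 = 7/13.
For Column: with q = P(b1), equating M's and D's payoffs gives −4q + 3 = 9q − 5 ⇒ q = 8/13.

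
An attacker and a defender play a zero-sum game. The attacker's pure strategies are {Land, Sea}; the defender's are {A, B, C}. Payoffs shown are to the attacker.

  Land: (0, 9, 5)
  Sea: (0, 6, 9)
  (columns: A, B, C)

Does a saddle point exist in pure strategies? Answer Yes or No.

Yes

Row minima: Land → 0, Sea → 0; maximin = 0.
Column maxima: A → 0, B → 9, C → 9; minimax = 0.
maximin = minimax = 0, so a saddle point exists.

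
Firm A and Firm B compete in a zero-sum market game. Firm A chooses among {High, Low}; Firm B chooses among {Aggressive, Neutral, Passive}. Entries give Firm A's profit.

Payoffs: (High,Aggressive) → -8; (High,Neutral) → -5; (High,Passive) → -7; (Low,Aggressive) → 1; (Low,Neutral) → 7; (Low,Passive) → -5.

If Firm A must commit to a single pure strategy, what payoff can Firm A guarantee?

Row minima: High → -8, Low → -5.
The best of these is -5.

-5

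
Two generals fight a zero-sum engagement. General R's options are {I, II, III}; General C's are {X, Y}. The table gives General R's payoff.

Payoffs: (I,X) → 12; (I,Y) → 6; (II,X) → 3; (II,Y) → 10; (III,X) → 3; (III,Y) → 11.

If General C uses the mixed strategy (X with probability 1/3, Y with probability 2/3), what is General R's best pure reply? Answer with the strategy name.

Expected payoff of I: (1/3)·12 + (2/3)·6 = 8.
Expected payoff of II: (1/3)·3 + (2/3)·10 = 23/3.
Expected payoff of III: (1/3)·3 + (2/3)·11 = 25/3.
The largest is 25/3, so General R's best response is III.

III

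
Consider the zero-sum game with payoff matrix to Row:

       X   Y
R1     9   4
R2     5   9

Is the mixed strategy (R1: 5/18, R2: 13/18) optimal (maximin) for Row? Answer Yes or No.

Against X this mix gives (5/18)·9 + (13/18)·5 = 55/9.
Against Y this mix gives (5/18)·4 + (13/18)·9 = 137/18.
Column will play X, holding Row to 55/9. Shifting weight toward the row that does better against X would raise this floor (the equalizing mix achieves 61/9 against both X and Y), so the proposed strategy is not optimal.

No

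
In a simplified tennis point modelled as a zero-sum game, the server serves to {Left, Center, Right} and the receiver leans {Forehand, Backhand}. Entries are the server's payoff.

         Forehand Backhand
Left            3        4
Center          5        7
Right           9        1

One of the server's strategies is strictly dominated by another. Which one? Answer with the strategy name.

Center gives a strictly higher payoff than Left against every column: 5 > 3, 7 > 4.
So Left is strictly dominated and the server never plays it.

Left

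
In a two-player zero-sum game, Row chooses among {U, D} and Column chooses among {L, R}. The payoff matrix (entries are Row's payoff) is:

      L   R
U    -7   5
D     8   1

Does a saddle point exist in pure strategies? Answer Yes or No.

No

Row minima: U → -7, D → 1; maximin = 1.
Column maxima: L → 8, R → 5; minimax = 5.
1 ≠ 5, so no pure-strategy equilibrium exists.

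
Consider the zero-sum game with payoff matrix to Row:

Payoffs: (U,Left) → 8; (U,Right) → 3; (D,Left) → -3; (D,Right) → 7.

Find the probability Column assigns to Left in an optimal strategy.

4/15

Row minima: U → 3, D → -3; maximin = 3.
Column maxima: Left → 8, Right → 7; minimax = 7.
3 ≠ 7, so there is no saddle point; optimal play is mixed.
Let Row play U with probability p. Expected payoff against Left: 8p + (-3)(1−p) = 11p − 3; against Right: 3p + 7(1−p) = −4p + 7.
Setting these equal: 11p − 3 = −4p + 7 ⇒ 15p = 10 ⇒ p = 2/3, and the value is (11)·(2/3) − 3 = 13/3.
For Column: with q = P(Left), equating U's and D's payoffs gives 5q + 3 = −10q + 7 ⇒ q = 4/15.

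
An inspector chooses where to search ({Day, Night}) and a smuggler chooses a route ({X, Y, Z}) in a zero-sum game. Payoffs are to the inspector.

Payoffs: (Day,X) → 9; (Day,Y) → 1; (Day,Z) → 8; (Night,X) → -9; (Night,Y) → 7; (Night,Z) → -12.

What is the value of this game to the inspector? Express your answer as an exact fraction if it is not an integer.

34/13

Row minima: Day → 1, Night → -12; maximin = 1.
Column maxima: X → 9, Y → 7, Z → 8; minimax = 7.
1 ≠ 7, so there is no saddle point; optimal play is mixed.
X is strictly dominated by Z (it gives the inspector strictly more in every row), so the smuggler never plays it.
On the remaining 2×2 (Day, Night vs Y, Z):
Let the inspector play Day with probability p. Expected payoff against Y: 1p + 7(1−p) = −6p + 7; against Z: 8p + (-12)(1−p) = 20p − 12.
Setting these equal: −6p + 7 = 20p − 12 ⇒ −26p = -19 ⇒ p = 19/26, and the value is (-6)·(19/26) + 7 = 34/13.
For the smuggler: with q = P(Y), equating Day's and Night's payoffs gives −7q + 8 = 19q − 12 ⇒ q = 10/13.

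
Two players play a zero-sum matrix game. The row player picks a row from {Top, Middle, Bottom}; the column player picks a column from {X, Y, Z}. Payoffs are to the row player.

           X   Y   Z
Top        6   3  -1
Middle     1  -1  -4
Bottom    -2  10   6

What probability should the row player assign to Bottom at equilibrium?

7/15

Row minima: Top → -1, Middle → -4, Bottom → -2; maximin = -1.
Column maxima: X → 6, Y → 10, Z → 6; minimax = 6.
-1 ≠ 6, so there is no saddle point; optimal play is mixed.
Middle is strictly dominated by Top, so the row player never plays it.
Y is strictly dominated by Z (it gives the row player strictly more in every row), so the column player never plays it.
On the remaining 2×2 (Top, Bottom vs X, Z):
Let the row player play Top with probability p. Expected payoff against X: 6p + (-2)(1−p) = 8p − 2; against Z: (-1)p + 6(1−p) = −7p + 6.
Setting these equal: 8p − 2 = −7p + 6 ⇒ 15p = 8 ⇒ p = 8/15, and the value is (8)·(8/15) − 2 = 34/15.
For the column player: with q = P(X), equating Top's and Bottom's payoffs gives 7q − 1 = −8q + 6 ⇒ q = 7/15.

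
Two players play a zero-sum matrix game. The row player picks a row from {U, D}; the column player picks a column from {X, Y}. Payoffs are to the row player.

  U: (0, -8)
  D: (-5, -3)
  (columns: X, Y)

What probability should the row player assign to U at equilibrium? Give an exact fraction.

1/5

Row minima: U → -8, D → -5; maximin = -5.
Column maxima: X → 0, Y → -3; minimax = -3.
-5 ≠ -3, so there is no saddle point; optimal play is mixed.
Let the row player play U with probability p. Expected payoff against X: 0p + (-5)(1−p) = 5p − 5; against Y: (-8)p + (-3)(1−p) = −5p − 3.
Setting these equal: 5p − 5 = −5p − 3 ⇒ 10p = 2 ⇒ p = 1/5, and the value is (5)·(1/5) − 5 = -4.
For the column player: with q = P(X), equating U's and D's payoffs gives 8q − 8 = −2q − 3 ⇒ q = 1/2.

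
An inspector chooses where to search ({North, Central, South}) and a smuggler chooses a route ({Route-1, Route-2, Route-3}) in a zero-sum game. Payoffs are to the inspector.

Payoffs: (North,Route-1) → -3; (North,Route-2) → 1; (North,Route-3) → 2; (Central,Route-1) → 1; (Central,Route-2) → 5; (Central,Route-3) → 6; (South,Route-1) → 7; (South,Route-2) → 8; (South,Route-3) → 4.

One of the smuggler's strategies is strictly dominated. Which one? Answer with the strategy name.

Route-1 holds the inspector's payoff strictly below Route-2 in every row: -3 < 1, 1 < 5, 7 < 8.
So Route-2 is strictly dominated for the smuggler.

Route-2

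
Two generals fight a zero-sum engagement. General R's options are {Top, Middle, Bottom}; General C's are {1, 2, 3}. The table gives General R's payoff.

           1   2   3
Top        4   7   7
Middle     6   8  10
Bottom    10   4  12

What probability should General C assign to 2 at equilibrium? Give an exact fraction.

Row minima: Top → 4, Middle → 6, Bottom → 4; maximin = 6.
Column maxima: 1 → 10, 2 → 8, 3 → 12; minimax = 8.
6 ≠ 8, so there is no saddle point; optimal play is mixed.
Top is strictly dominated by Middle, so General R never plays it.
3 is strictly dominated by 1 (it gives General R strictly more in every row), so General C never plays it.
On the remaining 2×2 (Middle, Bottom vs 1, 2):
Let General R play Middle with probability p. Expected payoff against 1: 6p + 10(1−p) = −4p + 10; against 2: 8p + 4(1−p) = 4p + 4.
Setting these equal: −4p + 10 = 4p + 4 ⇒ −8p = -6 ⇒ p = 3/4, and the value is (-4)·(3/4) + 10 = 7.
For General C: with q = P(1), equating Middle's and Bottom's payoffs gives −2q + 8 = 6q + 4 ⇒ q = 1/2.

1/2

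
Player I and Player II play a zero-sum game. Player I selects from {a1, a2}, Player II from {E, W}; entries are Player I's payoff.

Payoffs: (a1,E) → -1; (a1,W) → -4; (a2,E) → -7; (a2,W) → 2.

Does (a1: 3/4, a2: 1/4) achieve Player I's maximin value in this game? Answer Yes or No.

Yes

Against E this mix gives (3/4)·(-1) + (1/4)·(-7) = -5/2.
Against W this mix gives (3/4)·(-4) + (1/4)·2 = -5/2.
All of Player II's active replies (E, W) yield -5/2, and no column does worse for Player I. The mix makes Player II indifferent and guarantees -5/2, so it is optimal.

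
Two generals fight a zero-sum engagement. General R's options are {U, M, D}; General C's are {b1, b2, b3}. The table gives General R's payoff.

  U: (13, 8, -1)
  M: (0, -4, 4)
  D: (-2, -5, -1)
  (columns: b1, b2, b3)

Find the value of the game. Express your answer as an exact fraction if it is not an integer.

28/17

Row minima: U → -1, M → -4, D → -5; maximin = -1.
Column maxima: b1 → 13, b2 → 8, b3 → 4; minimax = 4.
-1 ≠ 4, so there is no saddle point; optimal play is mixed.
D is strictly dominated by M, so General R never plays it.
b1 is strictly dominated by b2 (it gives General R strictly more in every row), so General C never plays it.
On the remaining 2×2 (U, M vs b2, b3):
Let General R play U with probability p. Expected payoff against b2: 8p + (-4)(1−p) = 12p − 4; against b3: (-1)p + 4(1−p) = −5p + 4.
Setting these equal: 12p − 4 = −5p + 4 ⇒ 17p = 8 ⇒ p = 8/17, and the value is (12)·(8/17) − 4 = 28/17.
For General C: with q = P(b2), equating U's and M's payoffs gives 9q − 1 = −8q + 4 ⇒ q = 5/17.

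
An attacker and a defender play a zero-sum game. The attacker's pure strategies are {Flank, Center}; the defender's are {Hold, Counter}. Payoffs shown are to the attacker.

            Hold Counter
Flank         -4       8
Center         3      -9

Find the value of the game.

Row minima: Flank → -4, Center → -9; maximin = -4.
Column maxima: Hold → 3, Counter → 8; minimax = 3.
-4 ≠ 3, so there is no saddle point; optimal play is mixed.
Let the attacker play Flank with probability p. Expected payoff against Hold: (-4)p + 3(1−p) = −7p + 3; against Counter: 8p + (-9)(1−p) = 17p − 9.
Setting these equal: −7p + 3 = 17p − 9 ⇒ −24p = -12 ⇒ p = 1/2, and the value is (-7)·(1/2) + 3 = -1/2.
For the defender: with q = P(Hold), equating Flank's and Center's payoffs gives −12q + 8 = 12q − 9 ⇒ q = 17/24.

-1/2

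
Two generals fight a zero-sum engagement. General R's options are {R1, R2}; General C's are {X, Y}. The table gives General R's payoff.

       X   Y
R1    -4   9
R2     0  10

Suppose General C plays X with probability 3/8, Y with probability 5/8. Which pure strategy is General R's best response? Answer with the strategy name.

R2

Expected payoff of R1: (3/8)·(-4) + (5/8)·9 = 33/8.
Expected payoff of R2: (3/8)·0 + (5/8)·10 = 25/4.
The largest is 25/4, so General R's best response is R2.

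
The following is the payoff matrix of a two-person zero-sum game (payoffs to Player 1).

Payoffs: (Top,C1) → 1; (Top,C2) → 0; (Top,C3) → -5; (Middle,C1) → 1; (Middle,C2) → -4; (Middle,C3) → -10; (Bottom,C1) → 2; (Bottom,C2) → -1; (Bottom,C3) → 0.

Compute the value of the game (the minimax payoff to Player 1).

Row minima: Top → -5, Middle → -10, Bottom → -1; maximin = -1.
Column maxima: C1 → 2, C2 → 0, C3 → 0; minimax = 0.
-1 ≠ 0, so there is no saddle point; optimal play is mixed.
Middle is strictly dominated by Bottom, so Player 1 never plays it.
C1 is strictly dominated by C2 (it gives Player 1 strictly more in every row), so Player 2 never plays it.
On the remaining 2×2 (Top, Bottom vs C2, C3):
Let Player 1 play Top with probability p. Expected payoff against C2: 0p + (-1)(1−p) = p − 1; against C3: (-5)p + 0(1−p) = −5p.
Setting these equal: p − 1 = −5p ⇒ 6p = 1 ⇒ p = 1/6, and the value is (1)·(1/6) − 1 = -5/6.
For Player 2: with q = P(C2), equating Top's and Bottom's payoffs gives 5q − 5 = −q ⇒ q = 5/6.

-5/6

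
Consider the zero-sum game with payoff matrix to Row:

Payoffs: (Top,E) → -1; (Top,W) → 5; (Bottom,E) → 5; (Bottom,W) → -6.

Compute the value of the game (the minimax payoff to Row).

19/17

Row minima: Top → -1, Bottom → -6; maximin = -1.
Column maxima: E → 5, W → 5; minimax = 5.
-1 ≠ 5, so there is no saddle point; optimal play is mixed.
Let Row play Top with probability p. Expected payoff against E: (-1)p + 5(1−p) = −6p + 5; against W: 5p + (-6)(1−p) = 11p − 6.
Setting these equal: −6p + 5 = 11p − 6 ⇒ −17p = -11 ⇒ p = 11/17, and the value is (-6)·(11/17) + 5 = 19/17.
For Column: with q = P(E), equating Top's and Bottom's payoffs gives −6q + 5 = 11q − 6 ⇒ q = 11/17.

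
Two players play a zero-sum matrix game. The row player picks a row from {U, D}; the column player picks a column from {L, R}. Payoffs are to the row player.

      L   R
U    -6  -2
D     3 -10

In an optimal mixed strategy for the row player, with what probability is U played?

Row minima: U → -6, D → -10; maximin = -6.
Column maxima: L → 3, R → -2; minimax = -2.
-6 ≠ -2, so there is no saddle point; optimal play is mixed.
Let the row player play U with probability p. Expected payoff against L: (-6)p + 3(1−p) = −9p + 3; against R: (-2)p + (-10)(1−p) = 8p − 10.
Setting these equal: −9p + 3 = 8p − 10 ⇒ −17p = -13 ⇒ p = 13/17, and the value is (-9)·(13/17) + 3 = -66/17.
For the column player: with q = P(L), equating U's and D's payoffs gives −4q − 2 = 13q − 10 ⇒ q = 8/17.

13/17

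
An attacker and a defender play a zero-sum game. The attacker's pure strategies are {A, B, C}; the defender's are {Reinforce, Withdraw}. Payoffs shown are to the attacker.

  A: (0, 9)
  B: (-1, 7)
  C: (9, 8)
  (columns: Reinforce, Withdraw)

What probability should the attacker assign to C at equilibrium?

Row minima: A → 0, B → -1, C → 8; maximin = 8.
Column maxima: Reinforce → 9, Withdraw → 9; minimax = 9.
8 ≠ 9, so there is no saddle point; optimal play is mixed.
B is strictly dominated by A, so the attacker never plays it.
On the remaining 2×2 (A, C vs Reinforce, Withdraw):
Let the attacker play A with probability p. Expected payoff against Reinforce: 0p + 9(1−p) = −9p + 9; against Withdraw: 9p + 8(1−p) = p + 8.
Setting these equal: −9p + 9 = p + 8 ⇒ −10p = -1 ⇒ p = 1/10, and the value is (-9)·(1/10) + 9 = 81/10.
For the defender: with q = P(Reinforce), equating A's and C's payoffs gives −9q + 9 = q + 8 ⇒ q = 1/10.

9/10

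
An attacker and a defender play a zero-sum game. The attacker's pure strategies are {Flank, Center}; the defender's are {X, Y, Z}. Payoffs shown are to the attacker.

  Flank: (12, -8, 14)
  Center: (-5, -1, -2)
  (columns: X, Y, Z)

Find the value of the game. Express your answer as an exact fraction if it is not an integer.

Row minima: Flank → -8, Center → -5; maximin = -5.
Column maxima: X → 12, Y → -1, Z → 14; minimax = -1.
-5 ≠ -1, so there is no saddle point; optimal play is mixed.
Z is strictly dominated by X (it gives the attacker strictly more in every row), so the defender never plays it.
On the remaining 2×2 (Flank, Center vs X, Y):
Let the attacker play Flank with probability p. Expected payoff against X: 12p + (-5)(1−p) = 17p − 5; against Y: (-8)p + (-1)(1−p) = −7p − 1.
Setting these equal: 17p − 5 = −7p − 1 ⇒ 24p = 4 ⇒ p = 1/6, and the value is (17)·(1/6) − 5 = -13/6.
For the defender: with q = P(X), equating Flank's and Center's payoffs gives 20q − 8 = −4q − 1 ⇒ q = 7/24.

-13/6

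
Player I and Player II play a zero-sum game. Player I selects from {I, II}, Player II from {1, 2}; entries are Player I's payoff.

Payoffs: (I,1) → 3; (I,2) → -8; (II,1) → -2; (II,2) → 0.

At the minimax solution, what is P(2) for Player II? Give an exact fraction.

5/13

Row minima: I → -8, II → -2; maximin = -2.
Column maxima: 1 → 3, 2 → 0; minimax = 0.
-2 ≠ 0, so there is no saddle point; optimal play is mixed.
Let Player I play I with probability p. Expected payoff against 1: 3p + (-2)(1−p) = 5p − 2; against 2: (-8)p + 0(1−p) = −8p.
Setting these equal: 5p − 2 = −8p ⇒ 13p = 2 ⇒ p = 2/13, and the value is (5)·(2/13) − 2 = -16/13.
For Player II: with q = P(1), equating I's and II's payoffs gives 11q − 8 = −2q ⇒ q = 8/13.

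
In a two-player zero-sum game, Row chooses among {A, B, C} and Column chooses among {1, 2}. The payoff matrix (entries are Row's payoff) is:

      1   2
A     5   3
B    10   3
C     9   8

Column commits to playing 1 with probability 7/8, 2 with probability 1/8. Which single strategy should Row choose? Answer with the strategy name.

B

Expected payoff of A: (7/8)·5 + (1/8)·3 = 19/4.
Expected payoff of B: (7/8)·10 + (1/8)·3 = 73/8.
Expected payoff of C: (7/8)·9 + (1/8)·8 = 71/8.
The largest is 73/8, so Row's best response is B.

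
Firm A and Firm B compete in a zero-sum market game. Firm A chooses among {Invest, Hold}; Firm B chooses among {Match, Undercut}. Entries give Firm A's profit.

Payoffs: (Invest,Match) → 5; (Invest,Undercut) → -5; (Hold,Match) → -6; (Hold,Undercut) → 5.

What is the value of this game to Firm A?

-5/21

Row minima: Invest → -5, Hold → -6; maximin = -5.
Column maxima: Match → 5, Undercut → 5; minimax = 5.
-5 ≠ 5, so there is no saddle point; optimal play is mixed.
Let Firm A play Invest with probability p. Expected payoff against Match: 5p + (-6)(1−p) = 11p − 6; against Undercut: (-5)p + 5(1−p) = −10p + 5.
Setting these equal: 11p − 6 = −10p + 5 ⇒ 21p = 11 ⇒ p = 11/21, and the value is (11)·(11/21) − 6 = -5/21.
For Firm B: with q = P(Match), equating Invest's and Hold's payoffs gives 10q − 5 = −11q + 5 ⇒ q = 10/21.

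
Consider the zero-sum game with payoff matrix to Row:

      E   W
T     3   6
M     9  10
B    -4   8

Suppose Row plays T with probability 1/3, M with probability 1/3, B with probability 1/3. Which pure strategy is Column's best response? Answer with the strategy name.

E

If Column plays E, Row's expected payoff is (1/3)·3 + (1/3)·9 + (1/3)·(-4) = 8/3.
If Column plays W, Row's expected payoff is (1/3)·6 + (1/3)·10 + (1/3)·8 = 8.
Column minimizes Row's payoff; the smallest is 8/3, so the best response is E.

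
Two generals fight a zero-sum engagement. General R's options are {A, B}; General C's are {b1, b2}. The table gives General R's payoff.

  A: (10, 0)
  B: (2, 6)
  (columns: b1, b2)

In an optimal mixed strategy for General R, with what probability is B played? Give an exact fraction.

5/7

Row minima: A → 0, B → 2; maximin = 2.
Column maxima: b1 → 10, b2 → 6; minimax = 6.
2 ≠ 6, so there is no saddle point; optimal play is mixed.
Let General R play A with probability p. Expected payoff against b1: 10p + 2(1−p) = 8p + 2; against b2: 0p + 6(1−p) = −6p + 6.
Setting these equal: 8p + 2 = −6p + 6 ⇒ 14p = 4 ⇒ p = 2/7, and the value is (8)·(2/7) + 2 = 30/7.
For General C: with q = P(b1), equating A's and B's payoffs gives 10q = −4q + 6 ⇒ q = 3/7.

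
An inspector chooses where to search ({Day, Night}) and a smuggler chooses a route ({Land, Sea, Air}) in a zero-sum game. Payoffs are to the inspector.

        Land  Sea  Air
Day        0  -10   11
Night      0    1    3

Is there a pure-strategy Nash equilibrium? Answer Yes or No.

Row minima: Day → -10, Night → 0; maximin = 0.
Column maxima: Land → 0, Sea → 1, Air → 11; minimax = 0.
maximin = minimax = 0, so a saddle point exists.

Yes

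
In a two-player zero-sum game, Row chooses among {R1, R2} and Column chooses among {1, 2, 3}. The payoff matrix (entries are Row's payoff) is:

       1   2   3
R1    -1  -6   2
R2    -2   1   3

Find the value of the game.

-13/8

Row minima: R1 → -6, R2 → -2; maximin = -2.
Column maxima: 1 → -1, 2 → 1, 3 → 3; minimax = -1.
-2 ≠ -1, so there is no saddle point; optimal play is mixed.
3 is strictly dominated by 1 (it gives Row strictly more in every row), so Column never plays it.
On the remaining 2×2 (R1, R2 vs 1, 2):
Let Row play R1 with probability p. Expected payoff against 1: (-1)p + (-2)(1−p) = p − 2; against 2: (-6)p + 1(1−p) = −7p + 1.
Setting these equal: p − 2 = −7p + 1 ⇒ 8p = 3 ⇒ p = 3/8, and the value is (1)·(3/8) − 2 = -13/8.
For Column: with q = P(1), equating R1's and R2's payoffs gives 5q − 6 = −3q + 1 ⇒ q = 7/8.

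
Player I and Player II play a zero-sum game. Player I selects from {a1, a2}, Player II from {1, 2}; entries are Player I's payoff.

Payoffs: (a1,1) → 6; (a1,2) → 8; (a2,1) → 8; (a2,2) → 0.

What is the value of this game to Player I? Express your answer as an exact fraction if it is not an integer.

Row minima: a1 → 6, a2 → 0; maximin = 6.
Column maxima: 1 → 8, 2 → 8; minimax = 8.
6 ≠ 8, so there is no saddle point; optimal play is mixed.
Let Player I play a1 with probability p. Expected payoff against 1: 6p + 8(1−p) = −2p + 8; against 2: 8p + 0(1−p) = 8p.
Setting these equal: −2p + 8 = 8p ⇒ −10p = -8 ⇒ p = 4/5, and the value is (-2)·(4/5) + 8 = 32/5.
For Player II: with q = P(1), equating a1's and a2's payoffs gives −2q + 8 = 8q ⇒ q = 4/5.

32/5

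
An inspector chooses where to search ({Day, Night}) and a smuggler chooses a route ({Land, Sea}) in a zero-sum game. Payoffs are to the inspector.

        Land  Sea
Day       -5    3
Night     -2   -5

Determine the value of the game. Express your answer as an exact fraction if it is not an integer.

-31/11

Row minima: Day → -5, Night → -5; maximin = -5.
Column maxima: Land → -2, Sea → 3; minimax = -2.
-5 ≠ -2, so there is no saddle point; optimal play is mixed.
Let the inspector play Day with probability p. Expected payoff against Land: (-5)p + (-2)(1−p) = −3p − 2; against Sea: 3p + (-5)(1−p) = 8p − 5.
Setting these equal: −3p − 2 = 8p − 5 ⇒ −11p = -3 ⇒ p = 3/11, and the value is (-3)·(3/11) − 2 = -31/11.
For the smuggler: with q = P(Land), equating Day's and Night's payoffs gives −8q + 3 = 3q − 5 ⇒ q = 8/11.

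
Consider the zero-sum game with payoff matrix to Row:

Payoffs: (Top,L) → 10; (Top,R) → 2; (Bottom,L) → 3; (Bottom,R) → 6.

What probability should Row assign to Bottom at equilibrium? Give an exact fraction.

Row minima: Top → 2, Bottom → 3; maximin = 3.
Column maxima: L → 10, R → 6; minimax = 6.
3 ≠ 6, so there is no saddle point; optimal play is mixed.
Let Row play Top with probability p. Expected payoff against L: 10p + 3(1−p) = 7p + 3; against R: 2p + 6(1−p) = −4p + 6.
Setting these equal: 7p + 3 = −4p + 6 ⇒ 11p = 3 ⇒ p = 3/11, and the value is (7)·(3/11) + 3 = 54/11.
For Column: with q = P(L), equating Top's and Bottom's payoffs gives 8q + 2 = −3q + 6 ⇒ q = 4/11.

8/11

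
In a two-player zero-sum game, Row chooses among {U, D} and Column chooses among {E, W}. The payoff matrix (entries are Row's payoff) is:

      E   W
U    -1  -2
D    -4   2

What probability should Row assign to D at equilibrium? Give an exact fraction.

1/7

Row minima: U → -2, D → -4; maximin = -2.
Column maxima: E → -1, W → 2; minimax = -1.
-2 ≠ -1, so there is no saddle point; optimal play is mixed.
Let Row play U with probability p. Expected payoff against E: (-1)p + (-4)(1−p) = 3p − 4; against W: (-2)p + 2(1−p) = −4p + 2.
Setting these equal: 3p − 4 = −4p + 2 ⇒ 7p = 6 ⇒ p = 6/7, and the value is (3)·(6/7) − 4 = -10/7.
For Column: with q = P(E), equating U's and D's payoffs gives q − 2 = −6q + 2 ⇒ q = 4/7.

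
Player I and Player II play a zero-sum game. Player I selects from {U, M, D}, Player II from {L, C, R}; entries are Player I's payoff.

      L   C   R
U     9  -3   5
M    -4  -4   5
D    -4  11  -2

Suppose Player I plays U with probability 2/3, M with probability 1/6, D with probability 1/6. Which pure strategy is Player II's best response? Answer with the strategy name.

If Player II plays L, Player I's expected payoff is (2/3)·9 + (1/6)·(-4) + (1/6)·(-4) = 14/3.
If Player II plays C, Player I's expected payoff is (2/3)·(-3) + (1/6)·(-4) + (1/6)·11 = -5/6.
If Player II plays R, Player I's expected payoff is (2/3)·5 + (1/6)·5 + (1/6)·(-2) = 23/6.
Player II minimizes Player I's payoff; the smallest is -5/6, so the best response is C.

C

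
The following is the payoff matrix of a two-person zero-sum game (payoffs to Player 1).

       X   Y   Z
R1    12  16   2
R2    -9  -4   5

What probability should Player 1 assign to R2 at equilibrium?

Row minima: R1 → 2, R2 → -9; maximin = 2.
Column maxima: X → 12, Y → 16, Z → 5; minimax = 5.
2 ≠ 5, so there is no saddle point; optimal play is mixed.
Y is strictly dominated by X (it gives Player 1 strictly more in every row), so Player 2 never plays it.
On the remaining 2×2 (R1, R2 vs X, Z):
Let Player 1 play R1 with probability p. Expected payoff against X: 12p + (-9)(1−p) = 21p − 9; against Z: 2p + 5(1−p) = −3p + 5.
Setting these equal: 21p − 9 = −3p + 5 ⇒ 24p = 14 ⇒ p = 7/12, and the value is (21)·(7/12) − 9 = 13/4.
For Player 2: with q = P(X), equating R1's and R2's payoffs gives 10q + 2 = −14q + 5 ⇒ q = 1/8.

5/12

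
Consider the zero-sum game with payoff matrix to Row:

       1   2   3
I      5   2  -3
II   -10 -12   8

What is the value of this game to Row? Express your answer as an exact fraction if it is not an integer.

Row minima: I → -3, II → -12; maximin = -3.
Column maxima: 1 → 5, 2 → 2, 3 → 8; minimax = 2.
-3 ≠ 2, so there is no saddle point; optimal play is mixed.
1 is strictly dominated by 2 (it gives Row strictly more in every row), so Column never plays it.
On the remaining 2×2 (I, II vs 2, 3):
Let Row play I with probability p. Expected payoff against 2: 2p + (-12)(1−p) = 14p − 12; against 3: (-3)p + 8(1−p) = −11p + 8.
Setting these equal: 14p − 12 = −11p + 8 ⇒ 25p = 20 ⇒ p = 4/5, and the value is (14)·(4/5) − 12 = -4/5.
For Column: with q = P(2), equating I's and II's payoffs gives 5q − 3 = −20q + 8 ⇒ q = 11/25.

-4/5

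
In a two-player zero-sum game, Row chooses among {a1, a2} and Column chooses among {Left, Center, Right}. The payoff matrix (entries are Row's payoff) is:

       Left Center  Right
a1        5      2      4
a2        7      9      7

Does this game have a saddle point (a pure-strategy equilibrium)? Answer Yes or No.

Row minima: a1 → 2, a2 → 7; maximin = 7.
Column maxima: Left → 7, Center → 9, Right → 7; minimax = 7.
maximin = minimax = 7, so a saddle point exists.

Yes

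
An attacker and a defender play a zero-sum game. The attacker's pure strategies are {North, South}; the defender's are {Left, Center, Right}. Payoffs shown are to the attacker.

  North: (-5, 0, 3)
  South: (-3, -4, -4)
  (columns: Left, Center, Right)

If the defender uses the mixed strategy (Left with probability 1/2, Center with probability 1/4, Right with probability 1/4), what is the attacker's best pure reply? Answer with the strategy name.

Expected payoff of North: (1/2)·(-5) + (1/4)·0 + (1/4)·3 = -7/4.
Expected payoff of South: (1/2)·(-3) + (1/4)·(-4) + (1/4)·(-4) = -7/2.
The largest is -7/4, so the attacker's best response is North.

North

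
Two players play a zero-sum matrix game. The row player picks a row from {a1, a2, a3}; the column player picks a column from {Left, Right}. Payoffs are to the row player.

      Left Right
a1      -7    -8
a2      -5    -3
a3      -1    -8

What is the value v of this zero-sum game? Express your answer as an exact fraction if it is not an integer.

-37/9

Row minima: a1 → -8, a2 → -5, a3 → -8; maximin = -5.
Column maxima: Left → -1, Right → -3; minimax = -3.
-5 ≠ -3, so there is no saddle point; optimal play is mixed.
a1 is strictly dominated by a2, so the row player never plays it.
On the remaining 2×2 (a2, a3 vs Left, Right):
Let the row player play a2 with probability p. Expected payoff against Left: (-5)p + (-1)(1−p) = −4p − 1; against Right: (-3)p + (-8)(1−p) = 5p − 8.
Setting these equal: −4p − 1 = 5p − 8 ⇒ −9p = -7 ⇒ p = 7/9, and the value is (-4)·(7/9) − 1 = -37/9.
For the column player: with q = P(Left), equating a2's and a3's payoffs gives −2q − 3 = 7q − 8 ⇒ q = 5/9.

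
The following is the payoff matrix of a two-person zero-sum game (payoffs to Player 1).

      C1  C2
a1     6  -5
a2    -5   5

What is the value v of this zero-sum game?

Row minima: a1 → -5, a2 → -5; maximin = -5.
Column maxima: C1 → 6, C2 → 5; minimax = 5.
-5 ≠ 5, so there is no saddle point; optimal play is mixed.
Let Player 1 play a1 with probability p. Expected payoff against C1: 6p + (-5)(1−p) = 11p − 5; against C2: (-5)p + 5(1−p) = −10p + 5.
Setting these equal: 11p − 5 = −10p + 5 ⇒ 21p = 10 ⇒ p = 10/21, and the value is (11)·(10/21) − 5 = 5/21.
For Player 2: with q = P(C1), equating a1's and a2's payoffs gives 11q − 5 = −10q + 5 ⇒ q = 10/21.

5/21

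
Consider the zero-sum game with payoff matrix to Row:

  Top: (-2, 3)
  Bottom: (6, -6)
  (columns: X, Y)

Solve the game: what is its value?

Row minima: Top → -2, Bottom → -6; maximin = -2.
Column maxima: X → 6, Y → 3; minimax = 3.
-2 ≠ 3, so there is no saddle point; optimal play is mixed.
Let Row play Top with probability p. Expected payoff against X: (-2)p + 6(1−p) = −8p + 6; against Y: 3p + (-6)(1−p) = 9p − 6.
Setting these equal: −8p + 6 = 9p − 6 ⇒ −17p = -12 ⇒ p = 12/17, and the value is (-8)·(12/17) + 6 = 6/17.
For Column: with q = P(X), equating Top's and Bottom's payoffs gives −5q + 3 = 12q − 6 ⇒ q = 9/17.

6/17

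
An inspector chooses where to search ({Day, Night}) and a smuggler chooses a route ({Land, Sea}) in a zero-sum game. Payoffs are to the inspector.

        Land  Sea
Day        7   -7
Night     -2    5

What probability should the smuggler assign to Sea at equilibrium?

Row minima: Day → -7, Night → -2; maximin = -2.
Column maxima: Land → 7, Sea → 5; minimax = 5.
-2 ≠ 5, so there is no saddle point; optimal play is mixed.
Let the inspector play Day with probability p. Expected payoff against Land: 7p + (-2)(1−p) = 9p − 2; against Sea: (-7)p + 5(1−p) = −12p + 5.
Setting these equal: 9p − 2 = −12p + 5 ⇒ 21p = 7 ⇒ p = 1/3, and the value is (9)·(1/3) − 2 = 1.
For the smuggler: with q = P(Land), equating Day's and Night's payoffs gives 14q − 7 = −7q + 5 ⇒ q = 4/7.

3/7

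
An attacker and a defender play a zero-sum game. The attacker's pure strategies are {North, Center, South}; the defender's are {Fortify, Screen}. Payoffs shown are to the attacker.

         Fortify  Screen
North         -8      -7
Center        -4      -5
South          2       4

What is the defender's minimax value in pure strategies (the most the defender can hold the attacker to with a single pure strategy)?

2

Column maxima: Fortify → 2, Screen → 4.
The smallest of these is 2.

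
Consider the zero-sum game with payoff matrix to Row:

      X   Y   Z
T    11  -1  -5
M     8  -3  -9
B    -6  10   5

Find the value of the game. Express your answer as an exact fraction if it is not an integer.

Row minima: T → -5, M → -9, B → -6; maximin = -5.
Column maxima: X → 11, Y → 10, Z → 5; minimax = 5.
-5 ≠ 5, so there is no saddle point; optimal play is mixed.
M is strictly dominated by T, so Row never plays it.
Y is strictly dominated by Z (it gives Row strictly more in every row), so Column never plays it.
On the remaining 2×2 (T, B vs X, Z):
Let Row play T with probability p. Expected payoff against X: 11p + (-6)(1−p) = 17p − 6; against Z: (-5)p + 5(1−p) = −10p + 5.
Setting these equal: 17p − 6 = −10p + 5 ⇒ 27p = 11 ⇒ p = 11/27, and the value is (17)·(11/27) − 6 = 25/27.
For Column: with q = P(X), equating T's and B's payoffs gives 16q − 5 = −11q + 5 ⇒ q = 10/27.

25/27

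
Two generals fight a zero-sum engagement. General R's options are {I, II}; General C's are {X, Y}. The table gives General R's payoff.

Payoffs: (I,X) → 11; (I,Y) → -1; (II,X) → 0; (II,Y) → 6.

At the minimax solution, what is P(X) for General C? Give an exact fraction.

7/18

Row minima: I → -1, II → 0; maximin = 0.
Column maxima: X → 11, Y → 6; minimax = 6.
0 ≠ 6, so there is no saddle point; optimal play is mixed.
Let General R play I with probability p. Expected payoff against X: 11p + 0(1−p) = 11p; against Y: (-1)p + 6(1−p) = −7p + 6.
Setting these equal: 11p = −7p + 6 ⇒ 18p = 6 ⇒ p = 1/3, and the value is (11)·(1/3) = 11/3.
For General C: with q = P(X), equating I's and II's payoffs gives 12q − 1 = −6q + 6 ⇒ q = 7/18.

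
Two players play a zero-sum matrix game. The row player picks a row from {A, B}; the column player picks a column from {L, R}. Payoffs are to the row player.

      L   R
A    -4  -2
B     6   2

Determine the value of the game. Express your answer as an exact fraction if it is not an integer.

2

Row minima: A → -4, B → 2; maximin = 2.
Column maxima: L → 6, R → 2; minimax = 2.
Since maximin = minimax = 2, there is a saddle point and the value is 2.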